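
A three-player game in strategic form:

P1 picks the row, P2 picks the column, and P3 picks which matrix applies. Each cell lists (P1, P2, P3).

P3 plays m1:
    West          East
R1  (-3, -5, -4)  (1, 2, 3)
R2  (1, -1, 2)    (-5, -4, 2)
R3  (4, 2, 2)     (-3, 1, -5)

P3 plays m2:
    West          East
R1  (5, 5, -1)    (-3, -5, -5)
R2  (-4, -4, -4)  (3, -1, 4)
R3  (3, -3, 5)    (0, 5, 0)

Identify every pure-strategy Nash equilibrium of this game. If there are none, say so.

(R1, West, m2), (R1, East, m1), (R2, East, m2)

P1 against (West, m1): payoffs -3, 1, 4 → best response R3.
P1 against (West, m2): payoffs 5, -4, 3 → best response R1.
P1 against (East, m1): payoffs 1, -5, -3 → best response R1.
P1 against (East, m2): payoffs -3, 3, 0 → best response R2.
P2 against (R1, m1): payoffs -5, 2 → best response East.
P2 against (R1, m2): payoffs 5, -5 → best response West.
P2 against (R2, m1): payoffs -1, -4 → best response West.
P2 against (R2, m2): payoffs -4, -1 → best response East.
P2 against (R3, m1): payoffs 2, 1 → best response West.
P2 against (R3, m2): payoffs -3, 5 → best response East.
P3 against (R1, West): payoffs -4, -1 → best response m2.
P3 against (R1, East): payoffs 3, -5 → best response m1.
P3 against (R2, West): payoffs 2, -4 → best response m1.
P3 against (R2, East): payoffs 2, 4 → best response m2.
P3 against (R3, West): payoffs 2, 5 → best response m2.
P3 against (R3, East): payoffs -5, 0 → best response m2.
Mutual best responses: (R1, West, m2); (R1, East, m1); (R2, East, m2).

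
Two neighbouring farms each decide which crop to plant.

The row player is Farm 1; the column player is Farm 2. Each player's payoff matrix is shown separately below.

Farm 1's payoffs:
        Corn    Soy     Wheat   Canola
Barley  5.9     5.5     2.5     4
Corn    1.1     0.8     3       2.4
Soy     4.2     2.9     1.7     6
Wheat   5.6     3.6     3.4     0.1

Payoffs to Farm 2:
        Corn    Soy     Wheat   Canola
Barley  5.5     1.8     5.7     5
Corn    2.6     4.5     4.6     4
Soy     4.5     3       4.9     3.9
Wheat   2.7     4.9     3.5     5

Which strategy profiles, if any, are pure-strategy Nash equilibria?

There is no pure-strategy Nash equilibrium.

(Barley, Corn): Farm 2 can switch to Wheat (5.5 → 5.7). Not NE.
(Barley, Soy): Farm 2 can switch to Corn (1.8 → 5.5). Not NE.
(Barley, Wheat): Farm 1 can switch to Corn (2.5 → 3). Not NE.
(Barley, Canola): Farm 1 can switch to Soy (4 → 6). Not NE.
(Corn, Corn): Farm 1 can switch to Barley (1.1 → 5.9). Not NE.
(Corn, Soy): Farm 1 can switch to Barley (0.8 → 5.5). Not NE.
(Corn, Wheat): Farm 1 can switch to Wheat (3 → 3.4). Not NE.
(Corn, Canola): Farm 1 can switch to Barley (2.4 → 4). Not NE.
(The remaining 8 profiles each have a profitable deviation by the same check.)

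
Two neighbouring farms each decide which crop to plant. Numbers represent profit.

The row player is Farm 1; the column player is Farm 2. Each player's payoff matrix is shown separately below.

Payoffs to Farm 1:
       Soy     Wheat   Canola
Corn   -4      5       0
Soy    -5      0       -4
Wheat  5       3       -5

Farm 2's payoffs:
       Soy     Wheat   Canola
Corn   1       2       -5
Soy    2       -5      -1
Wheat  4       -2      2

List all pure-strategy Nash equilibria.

The pure Nash equilibria are (Corn, Wheat); (Wheat, Soy).

Farm 1 against Soy: payoffs -4, -5, 5 → best response Wheat.
Farm 1 against Wheat: payoffs 5, 0, 3 → best response Corn.
Farm 1 against Canola: payoffs 0, -4, -5 → best response Corn.
Farm 2 against Corn: payoffs 1, 2, -5 → best response Wheat.
Farm 2 against Soy: payoffs 2, -5, -1 → best response Soy.
Farm 2 against Wheat: payoffs 4, -2, 2 → best response Soy.
Mutual best responses: (Corn, Wheat); (Wheat, Soy).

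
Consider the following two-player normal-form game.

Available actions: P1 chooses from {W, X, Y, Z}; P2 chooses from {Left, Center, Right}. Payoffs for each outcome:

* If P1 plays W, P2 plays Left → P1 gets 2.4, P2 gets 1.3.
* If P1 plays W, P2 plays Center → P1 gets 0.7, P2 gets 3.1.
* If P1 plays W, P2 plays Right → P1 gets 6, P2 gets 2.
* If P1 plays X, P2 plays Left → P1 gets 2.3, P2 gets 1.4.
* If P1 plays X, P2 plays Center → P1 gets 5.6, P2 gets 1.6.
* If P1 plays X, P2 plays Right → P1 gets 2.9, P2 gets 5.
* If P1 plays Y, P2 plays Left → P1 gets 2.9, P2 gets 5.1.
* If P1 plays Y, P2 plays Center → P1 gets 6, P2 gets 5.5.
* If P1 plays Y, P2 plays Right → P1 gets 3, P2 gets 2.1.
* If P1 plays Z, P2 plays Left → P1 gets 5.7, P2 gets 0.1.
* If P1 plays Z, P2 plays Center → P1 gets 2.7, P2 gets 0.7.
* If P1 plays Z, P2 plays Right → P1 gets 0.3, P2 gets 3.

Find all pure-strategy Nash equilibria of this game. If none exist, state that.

Pure NE: (Y, Center)

P1 against Left: payoffs 2.4, 2.3, 2.9, 5.7 → best response Z.
P1 against Center: payoffs 0.7, 5.6, 6, 2.7 → best response Y.
P1 against Right: payoffs 6, 2.9, 3, 0.3 → best response W.
P2 against W: payoffs 1.3, 3.1, 2 → best response Center.
P2 against X: payoffs 1.4, 1.6, 5 → best response Right.
P2 against Y: payoffs 5.1, 5.5, 2.1 → best response Center.
P2 against Z: payoffs 0.1, 0.7, 3 → best response Right.
Mutual best responses: (Y, Center).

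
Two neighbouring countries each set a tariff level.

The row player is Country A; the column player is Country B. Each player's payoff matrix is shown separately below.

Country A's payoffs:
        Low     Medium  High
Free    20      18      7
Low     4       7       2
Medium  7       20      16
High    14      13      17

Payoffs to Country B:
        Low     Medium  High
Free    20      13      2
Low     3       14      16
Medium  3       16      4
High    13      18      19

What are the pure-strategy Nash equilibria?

The pure Nash equilibria are (Free, Low); (Medium, Medium); (High, High).

For each player, find the best response to each opponent profile; mutual best responses are the pure NE.
Country A against Low: payoffs 20, 4, 7, 14 → best response Free.
Country A against Medium: payoffs 18, 7, 20, 13 → best response Medium.
Country A against High: payoffs 7, 2, 16, 17 → best response High.
Country B against Free: payoffs 20, 13, 2 → best response Low.
Country B against Low: payoffs 3, 14, 16 → best response High.
Country B against Medium: payoffs 3, 16, 4 → best response Medium.
Country B against High: payoffs 13, 18, 19 → best response High.
Mutual best responses: (Free, Low); (Medium, Medium); (High, High).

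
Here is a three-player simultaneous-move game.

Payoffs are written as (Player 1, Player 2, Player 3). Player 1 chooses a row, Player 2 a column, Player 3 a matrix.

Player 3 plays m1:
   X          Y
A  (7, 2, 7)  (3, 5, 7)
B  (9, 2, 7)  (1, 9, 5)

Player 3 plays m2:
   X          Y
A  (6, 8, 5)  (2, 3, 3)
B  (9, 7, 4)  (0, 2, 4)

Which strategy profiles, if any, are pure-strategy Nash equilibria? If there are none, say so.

Player 1 against (X, m1): payoffs 7, 9 → best response B.
Player 1 against (X, m2): payoffs 6, 9 → best response B.
Player 1 against (Y, m1): payoffs 3, 1 → best response A.
Player 1 against (Y, m2): payoffs 2, 0 → best response A.
Player 2 against (A, m1): payoffs 2, 5 → best response Y.
Player 2 against (A, m2): payoffs 8, 3 → best response X.
Player 2 against (B, m1): payoffs 2, 9 → best response Y.
Player 2 against (B, m2): payoffs 7, 2 → best response X.
Player 3 against (A, X): payoffs 7, 5 → best response m1.
Player 3 against (A, Y): payoffs 7, 3 → best response m1.
Player 3 against (B, X): payoffs 7, 4 → best response m1.
Player 3 against (B, Y): payoffs 5, 4 → best response m1.
Mutual best responses: (A, Y, m1).

The unique pure-strategy Nash equilibrium is (A, Y, m1).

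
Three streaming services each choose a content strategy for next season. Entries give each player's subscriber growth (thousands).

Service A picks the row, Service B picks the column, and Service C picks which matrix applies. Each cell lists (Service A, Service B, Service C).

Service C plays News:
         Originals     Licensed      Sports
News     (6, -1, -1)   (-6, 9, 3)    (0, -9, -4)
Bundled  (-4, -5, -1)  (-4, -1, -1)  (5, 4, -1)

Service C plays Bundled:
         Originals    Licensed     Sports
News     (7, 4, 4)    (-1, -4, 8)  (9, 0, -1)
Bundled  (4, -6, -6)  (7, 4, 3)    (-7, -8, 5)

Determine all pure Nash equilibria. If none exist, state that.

(News, Originals, Bundled), (Bundled, Licensed, Bundled)

(News, Originals, News): Service B can switch to Licensed (-1 → 9). Not NE.
(News, Originals, Bundled): Service A gets 7, best alternative 4; Service B gets 4, best alternative 0; Service C gets 4, best alternative -1. No profitable deviation — NE.
(News, Licensed, News): Service A can switch to Bundled (-6 → -4). Not NE.
(News, Licensed, Bundled): Service A can switch to Bundled (-1 → 7). Not NE.
(News, Sports, News): Service A can switch to Bundled (0 → 5). Not NE.
(News, Sports, Bundled): Service B can switch to Originals (0 → 4). Not NE.
(Bundled, Originals, News): Service A can switch to News (-4 → 6). Not NE.
(Bundled, Originals, Bundled): Service A can switch to News (4 → 7). Not NE.
(Bundled, Licensed, News): Service B can switch to Sports (-1 → 4). Not NE.
(Bundled, Licensed, Bundled): Service A gets 7, best alternative -1; Service B gets 4, best alternative -6; Service C gets 3, best alternative -1. No profitable deviation — NE.
(Bundled, Sports, News): Service C can switch to Bundled (-1 → 5). Not NE.
(Bundled, Sports, Bundled): Service A can switch to News (-7 → 9). Not NE.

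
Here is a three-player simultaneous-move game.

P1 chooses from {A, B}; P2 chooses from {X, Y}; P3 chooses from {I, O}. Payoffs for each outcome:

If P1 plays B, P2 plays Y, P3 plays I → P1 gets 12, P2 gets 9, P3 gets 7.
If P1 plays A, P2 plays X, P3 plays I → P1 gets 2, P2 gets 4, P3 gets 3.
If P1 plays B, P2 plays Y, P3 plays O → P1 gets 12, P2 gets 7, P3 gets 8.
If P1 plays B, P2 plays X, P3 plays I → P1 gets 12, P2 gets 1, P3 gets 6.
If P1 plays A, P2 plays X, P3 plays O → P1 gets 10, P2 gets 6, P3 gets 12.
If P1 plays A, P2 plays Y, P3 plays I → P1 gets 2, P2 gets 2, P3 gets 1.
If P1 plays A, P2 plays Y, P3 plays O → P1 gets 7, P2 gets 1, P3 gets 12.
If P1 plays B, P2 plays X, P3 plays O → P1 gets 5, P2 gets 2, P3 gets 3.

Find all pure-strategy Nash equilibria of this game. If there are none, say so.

(A, X, O), (B, Y, O)

Mark each player's best response to every combination of opponents' strategies; a profile where every player is best-responding is a pure Nash equilibrium.
P1 against (X, I): payoffs 2, 12 → best response B.
P1 against (X, O): payoffs 10, 5 → best response A.
P1 against (Y, I): payoffs 2, 12 → best response B.
P1 against (Y, O): payoffs 7, 12 → best response B.
P2 against (A, I): payoffs 4, 2 → best response X.
P2 against (A, O): payoffs 6, 1 → best response X.
P2 against (B, I): payoffs 1, 9 → best response Y.
P2 against (B, O): payoffs 2, 7 → best response Y.
P3 against (A, X): payoffs 3, 12 → best response O.
P3 against (A, Y): payoffs 1, 12 → best response O.
P3 against (B, X): payoffs 6, 3 → best response I.
P3 against (B, Y): payoffs 7, 8 → best response O.
Mutual best responses: (A, X, O); (B, Y, O).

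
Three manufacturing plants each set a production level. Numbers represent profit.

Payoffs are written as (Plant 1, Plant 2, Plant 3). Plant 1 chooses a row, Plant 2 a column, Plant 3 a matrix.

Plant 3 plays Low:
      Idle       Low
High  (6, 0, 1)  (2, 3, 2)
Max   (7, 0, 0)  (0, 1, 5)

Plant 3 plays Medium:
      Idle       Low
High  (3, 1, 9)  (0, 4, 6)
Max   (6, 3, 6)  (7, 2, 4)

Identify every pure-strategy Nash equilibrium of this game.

(Max, Idle, Medium)

(High, Idle, Low): Plant 1 can switch to Max (6 → 7). Not NE.
(High, Idle, Medium): Plant 1 can switch to Max (3 → 6). Not NE.
(High, Low, Low): Plant 3 can switch to Medium (2 → 6). Not NE.
(High, Low, Medium): Plant 1 can switch to Max (0 → 7). Not NE.
(Max, Idle, Low): Plant 2 can switch to Low (0 → 1). Not NE.
(Max, Idle, Medium): Plant 1 gets 6, best alternative 3; Plant 2 gets 3, best alternative 2; Plant 3 gets 6, best alternative 0. No profitable deviation — NE.
(Max, Low, Low): Plant 1 can switch to High (0 → 2). Not NE.
(Max, Low, Medium): Plant 2 can switch to Idle (2 → 3). Not NE.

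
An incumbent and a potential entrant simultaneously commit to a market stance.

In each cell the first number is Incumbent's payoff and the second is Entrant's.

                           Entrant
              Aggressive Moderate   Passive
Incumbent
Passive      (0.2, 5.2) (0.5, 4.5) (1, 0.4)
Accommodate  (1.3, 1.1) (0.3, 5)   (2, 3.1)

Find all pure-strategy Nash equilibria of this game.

(Passive, Aggressive): Incumbent can switch to Accommodate (0.2 → 1.3). Not NE.
(Passive, Moderate): Entrant can switch to Aggressive (4.5 → 5.2). Not NE.
(Passive, Passive): Incumbent can switch to Accommodate (1 → 2). Not NE.
(Accommodate, Aggressive): Entrant can switch to Moderate (1.1 → 5). Not NE.
(Accommodate, Moderate): Incumbent can switch to Passive (0.3 → 0.5). Not NE.
(Accommodate, Passive): Entrant can switch to Moderate (3.1 → 5). Not NE.

This game has no pure Nash equilibrium.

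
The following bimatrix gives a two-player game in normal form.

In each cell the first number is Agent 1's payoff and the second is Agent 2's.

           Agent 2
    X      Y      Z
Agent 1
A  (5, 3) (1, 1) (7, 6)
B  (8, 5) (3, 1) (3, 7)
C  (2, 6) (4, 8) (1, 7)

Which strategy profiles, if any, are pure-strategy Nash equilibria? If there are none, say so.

The pure Nash equilibria are (A, Z), (C, Y).

Check each profile: it is a Nash equilibrium iff no player can strictly gain by switching unilaterally.
(A, X): Agent 1 can switch to B (5 → 8). Not NE.
(A, Y): Agent 1 can switch to B (1 → 3). Not NE.
(A, Z): Agent 1 gets 7, best alternative 3; Agent 2 gets 6, best alternative 3. No profitable deviation — NE.
(B, X): Agent 2 can switch to Z (5 → 7). Not NE.
(B, Y): Agent 1 can switch to C (3 → 4). Not NE.
(B, Z): Agent 1 can switch to A (3 → 7). Not NE.
(C, X): Agent 1 can switch to A (2 → 5). Not NE.
(C, Y): Agent 1 gets 4, best alternative 3; Agent 2 gets 8, best alternative 7. No profitable deviation — NE.
(C, Z): Agent 1 can switch to A (1 → 7). Not NE.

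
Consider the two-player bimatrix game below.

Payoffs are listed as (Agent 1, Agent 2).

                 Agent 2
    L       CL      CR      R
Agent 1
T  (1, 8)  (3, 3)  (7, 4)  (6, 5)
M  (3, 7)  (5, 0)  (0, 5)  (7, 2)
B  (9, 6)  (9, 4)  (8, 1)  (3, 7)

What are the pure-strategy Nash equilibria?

No pure-strategy Nash equilibrium.

Agent 1 against L: payoffs 1, 3, 9 → best response B.
Agent 1 against CL: payoffs 3, 5, 9 → best response B.
Agent 1 against CR: payoffs 7, 0, 8 → best response B.
Agent 1 against R: payoffs 6, 7, 3 → best response M.
Agent 2 against T: payoffs 8, 3, 4, 5 → best response L.
Agent 2 against M: payoffs 7, 0, 5, 2 → best response L.
Agent 2 against B: payoffs 6, 4, 1, 7 → best response R.
No profile is a mutual best response for all players.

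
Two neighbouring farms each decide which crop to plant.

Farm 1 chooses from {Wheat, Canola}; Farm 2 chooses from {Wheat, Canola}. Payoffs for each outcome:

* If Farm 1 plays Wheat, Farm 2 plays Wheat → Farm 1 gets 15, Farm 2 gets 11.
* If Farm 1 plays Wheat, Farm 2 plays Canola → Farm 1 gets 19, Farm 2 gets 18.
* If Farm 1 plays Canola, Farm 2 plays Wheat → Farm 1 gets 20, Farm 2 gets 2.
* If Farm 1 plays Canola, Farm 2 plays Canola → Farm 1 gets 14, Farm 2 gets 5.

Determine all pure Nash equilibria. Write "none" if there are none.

(Wheat, Canola)

(Wheat, Wheat): Farm 1 can switch to Canola (15 → 20). Not NE.
(Wheat, Canola): Farm 1 gets 19, best alternative 14; Farm 2 gets 18, best alternative 11. No profitable deviation — NE.
(Canola, Wheat): Farm 2 can switch to Canola (2 → 5). Not NE.
(Canola, Canola): Farm 1 can switch to Wheat (14 → 19). Not NE.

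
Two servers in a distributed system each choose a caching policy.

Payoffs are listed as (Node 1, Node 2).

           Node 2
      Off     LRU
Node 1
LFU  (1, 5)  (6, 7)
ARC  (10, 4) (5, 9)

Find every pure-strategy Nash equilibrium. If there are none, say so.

Node 1 against Off: payoffs 1, 10 → best response ARC.
Node 1 against LRU: payoffs 6, 5 → best response LFU.
Node 2 against LFU: payoffs 5, 7 → best response LRU.
Node 2 against ARC: payoffs 4, 9 → best response LRU.
Mutual best responses: (LFU, LRU).

(LFU, LRU)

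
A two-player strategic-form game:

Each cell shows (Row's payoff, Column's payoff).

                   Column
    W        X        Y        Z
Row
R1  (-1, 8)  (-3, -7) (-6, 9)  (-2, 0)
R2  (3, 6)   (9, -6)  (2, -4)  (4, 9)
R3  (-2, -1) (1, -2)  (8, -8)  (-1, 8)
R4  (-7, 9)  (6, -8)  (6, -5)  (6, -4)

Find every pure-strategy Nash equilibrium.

Row against W: payoffs -1, 3, -2, -7 → best response R2.
Row against X: payoffs -3, 9, 1, 6 → best response R2.
Row against Y: payoffs -6, 2, 8, 6 → best response R3.
Row against Z: payoffs -2, 4, -1, 6 → best response R4.
Column against R1: payoffs 8, -7, 9, 0 → best response Y.
Column against R2: payoffs 6, -6, -4, 9 → best response Z.
Column against R3: payoffs -1, -2, -8, 8 → best response Z.
Column against R4: payoffs 9, -8, -5, -4 → best response W.
No profile is a mutual best response for all players.

There is no pure-strategy Nash equilibrium.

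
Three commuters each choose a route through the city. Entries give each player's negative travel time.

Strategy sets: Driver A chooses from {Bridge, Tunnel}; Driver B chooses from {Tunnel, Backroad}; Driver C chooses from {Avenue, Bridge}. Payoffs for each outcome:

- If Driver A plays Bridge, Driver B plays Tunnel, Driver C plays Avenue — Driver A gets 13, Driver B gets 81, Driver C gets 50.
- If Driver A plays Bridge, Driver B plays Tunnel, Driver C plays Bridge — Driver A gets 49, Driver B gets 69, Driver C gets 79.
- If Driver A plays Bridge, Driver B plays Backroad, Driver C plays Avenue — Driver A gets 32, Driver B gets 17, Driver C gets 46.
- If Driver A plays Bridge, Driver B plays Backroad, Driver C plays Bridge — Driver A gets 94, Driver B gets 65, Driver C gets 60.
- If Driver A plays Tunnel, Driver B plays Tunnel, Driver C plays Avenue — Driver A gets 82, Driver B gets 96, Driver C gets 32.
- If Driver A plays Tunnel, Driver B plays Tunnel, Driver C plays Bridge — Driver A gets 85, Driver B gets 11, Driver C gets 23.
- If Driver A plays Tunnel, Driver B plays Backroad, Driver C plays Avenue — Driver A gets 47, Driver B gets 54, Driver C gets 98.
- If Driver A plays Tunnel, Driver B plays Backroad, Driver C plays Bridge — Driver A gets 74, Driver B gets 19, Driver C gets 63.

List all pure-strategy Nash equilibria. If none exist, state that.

(Tunnel, Tunnel, Avenue)

For each strategy profile, look for a profitable unilateral deviation.
(Bridge, Tunnel, Avenue): Driver A can switch to Tunnel (13 → 82). Not NE.
(Bridge, Tunnel, Bridge): Driver A can switch to Tunnel (49 → 85). Not NE.
(Bridge, Backroad, Avenue): Driver A can switch to Tunnel (32 → 47). Not NE.
(Bridge, Backroad, Bridge): Driver B can switch to Tunnel (65 → 69). Not NE.
(Tunnel, Tunnel, Avenue): Driver A gets 82, best alternative 13; Driver B gets 96, best alternative 54; Driver C gets 32, best alternative 23. No profitable deviation — NE.
(Tunnel, Tunnel, Bridge): Driver B can switch to Backroad (11 → 19). Not NE.
(Tunnel, Backroad, Avenue): Driver B can switch to Tunnel (54 → 96). Not NE.
(The remaining 1 profile has a profitable deviation by the same check.)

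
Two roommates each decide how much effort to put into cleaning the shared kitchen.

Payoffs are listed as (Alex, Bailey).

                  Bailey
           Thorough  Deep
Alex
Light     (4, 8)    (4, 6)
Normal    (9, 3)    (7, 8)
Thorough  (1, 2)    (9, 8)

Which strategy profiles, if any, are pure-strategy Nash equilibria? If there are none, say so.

(Thorough, Deep)

For each player, find the best response to each opponent profile; mutual best responses are the pure NE.
Alex against Thorough: payoffs 4, 9, 1 → best response Normal.
Alex against Deep: payoffs 4, 7, 9 → best response Thorough.
Bailey against Light: payoffs 8, 6 → best response Thorough.
Bailey against Normal: payoffs 3, 8 → best response Deep.
Bailey against Thorough: payoffs 2, 8 → best response Deep.
Mutual best responses: (Thorough, Deep).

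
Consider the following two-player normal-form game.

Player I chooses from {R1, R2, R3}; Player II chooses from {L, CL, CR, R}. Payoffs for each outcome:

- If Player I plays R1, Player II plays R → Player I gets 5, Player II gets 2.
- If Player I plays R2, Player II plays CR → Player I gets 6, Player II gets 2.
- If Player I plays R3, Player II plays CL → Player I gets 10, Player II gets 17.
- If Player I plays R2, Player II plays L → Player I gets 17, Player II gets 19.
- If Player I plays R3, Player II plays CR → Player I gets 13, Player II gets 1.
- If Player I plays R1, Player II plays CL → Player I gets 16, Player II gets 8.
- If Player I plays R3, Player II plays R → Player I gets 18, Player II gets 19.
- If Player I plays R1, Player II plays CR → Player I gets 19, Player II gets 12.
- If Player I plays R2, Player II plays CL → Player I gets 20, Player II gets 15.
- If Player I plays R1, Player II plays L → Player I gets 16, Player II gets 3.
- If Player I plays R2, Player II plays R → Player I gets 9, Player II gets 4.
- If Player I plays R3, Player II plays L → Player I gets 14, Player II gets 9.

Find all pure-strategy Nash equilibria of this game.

Check each profile: it is a Nash equilibrium iff no player can strictly gain by switching unilaterally.
(R1, L): Player I can switch to R2 (16 → 17). Not NE.
(R1, CL): Player I can switch to R2 (16 → 20). Not NE.
(R1, CR): Player I gets 19, best alternative 13; Player II gets 12, best alternative 8. No profitable deviation — NE.
(R1, R): Player I can switch to R2 (5 → 9). Not NE.
(R2, L): Player I gets 17, best alternative 16; Player II gets 19, best alternative 15. No profitable deviation — NE.
(R2, CL): Player II can switch to L (15 → 19). Not NE.
(R2, CR): Player I can switch to R1 (6 → 19). Not NE.
(R2, R): Player I can switch to R3 (9 → 18). Not NE.
(R3, L): Player I can switch to R1 (14 → 16). Not NE.
(R3, CL): Player I can switch to R1 (10 → 16). Not NE.
(R3, R): Player I gets 18, best alternative 9; Player II gets 19, best alternative 17. No profitable deviation — NE.
(The remaining 1 profile has a profitable deviation by the same check.)

The pure Nash equilibria are (R1, CR); (R2, L); (R3, R).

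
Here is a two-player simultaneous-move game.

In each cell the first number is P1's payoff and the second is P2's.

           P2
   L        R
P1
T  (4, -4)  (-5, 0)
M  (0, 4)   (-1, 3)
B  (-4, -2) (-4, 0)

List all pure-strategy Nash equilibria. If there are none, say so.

P1 against L: payoffs 4, 0, -4 → best response T.
P1 against R: payoffs -5, -1, -4 → best response M.
P2 against T: payoffs -4, 0 → best response R.
P2 against M: payoffs 4, 3 → best response L.
P2 against B: payoffs -2, 0 → best response R.
No profile is a mutual best response for all players.

This game has no pure Nash equilibrium.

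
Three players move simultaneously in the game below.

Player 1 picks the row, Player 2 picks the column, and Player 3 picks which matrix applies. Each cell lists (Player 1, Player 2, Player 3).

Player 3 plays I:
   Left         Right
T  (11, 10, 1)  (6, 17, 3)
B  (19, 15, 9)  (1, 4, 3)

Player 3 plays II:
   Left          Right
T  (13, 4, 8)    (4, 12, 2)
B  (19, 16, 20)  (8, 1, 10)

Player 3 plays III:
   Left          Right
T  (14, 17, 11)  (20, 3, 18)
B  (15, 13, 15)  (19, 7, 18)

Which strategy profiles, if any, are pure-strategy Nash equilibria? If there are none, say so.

The unique pure-strategy Nash equilibrium is (B, Left, II).

(T, Left, I): Player 1 can switch to B (11 → 19). Not NE.
(T, Left, II): Player 1 can switch to B (13 → 19). Not NE.
(T, Left, III): Player 1 can switch to B (14 → 15). Not NE.
(T, Right, I): Player 3 can switch to III (3 → 18). Not NE.
(T, Right, II): Player 1 can switch to B (4 → 8). Not NE.
(T, Right, III): Player 2 can switch to Left (3 → 17). Not NE.
(B, Left, II): Player 1 gets 19, best alternative 13; Player 2 gets 16, best alternative 1; Player 3 gets 20, best alternative 15. No profitable deviation — NE.
(The remaining 5 profiles each have a profitable deviation by the same check.)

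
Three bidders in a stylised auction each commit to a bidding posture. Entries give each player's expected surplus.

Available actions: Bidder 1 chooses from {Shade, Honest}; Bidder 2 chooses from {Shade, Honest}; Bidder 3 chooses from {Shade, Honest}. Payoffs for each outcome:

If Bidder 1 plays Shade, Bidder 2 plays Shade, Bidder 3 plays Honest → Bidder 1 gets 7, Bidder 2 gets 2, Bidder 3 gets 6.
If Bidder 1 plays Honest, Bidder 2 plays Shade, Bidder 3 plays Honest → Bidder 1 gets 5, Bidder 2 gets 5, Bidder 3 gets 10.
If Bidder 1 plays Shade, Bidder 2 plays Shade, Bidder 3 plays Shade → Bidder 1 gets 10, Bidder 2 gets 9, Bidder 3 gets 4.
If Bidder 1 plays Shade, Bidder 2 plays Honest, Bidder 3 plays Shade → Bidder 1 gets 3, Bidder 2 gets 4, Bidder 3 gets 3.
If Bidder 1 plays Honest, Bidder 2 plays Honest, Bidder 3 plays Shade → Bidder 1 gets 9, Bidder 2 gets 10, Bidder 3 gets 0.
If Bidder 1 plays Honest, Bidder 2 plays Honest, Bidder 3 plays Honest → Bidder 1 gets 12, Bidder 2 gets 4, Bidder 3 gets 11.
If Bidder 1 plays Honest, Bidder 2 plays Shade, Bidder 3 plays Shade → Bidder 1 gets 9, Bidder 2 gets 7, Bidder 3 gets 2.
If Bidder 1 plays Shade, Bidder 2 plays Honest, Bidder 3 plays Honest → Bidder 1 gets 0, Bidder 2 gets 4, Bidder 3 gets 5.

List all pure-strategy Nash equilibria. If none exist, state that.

There is no pure-strategy Nash equilibrium.

Bidder 1 against (Shade, Shade): payoffs 10, 9 → best response Shade.
Bidder 1 against (Shade, Honest): payoffs 7, 5 → best response Shade.
Bidder 1 against (Honest, Shade): payoffs 3, 9 → best response Honest.
Bidder 1 against (Honest, Honest): payoffs 0, 12 → best response Honest.
Bidder 2 against (Shade, Shade): payoffs 9, 4 → best response Shade.
Bidder 2 against (Shade, Honest): payoffs 2, 4 → best response Honest.
Bidder 2 against (Honest, Shade): payoffs 7, 10 → best response Honest.
Bidder 2 against (Honest, Honest): payoffs 5, 4 → best response Shade.
Bidder 3 against (Shade, Shade): payoffs 4, 6 → best response Honest.
Bidder 3 against (Shade, Honest): payoffs 3, 5 → best response Honest.
Bidder 3 against (Honest, Shade): payoffs 2, 10 → best response Honest.
Bidder 3 against (Honest, Honest): payoffs 0, 11 → best response Honest.
No profile is a mutual best response for all players.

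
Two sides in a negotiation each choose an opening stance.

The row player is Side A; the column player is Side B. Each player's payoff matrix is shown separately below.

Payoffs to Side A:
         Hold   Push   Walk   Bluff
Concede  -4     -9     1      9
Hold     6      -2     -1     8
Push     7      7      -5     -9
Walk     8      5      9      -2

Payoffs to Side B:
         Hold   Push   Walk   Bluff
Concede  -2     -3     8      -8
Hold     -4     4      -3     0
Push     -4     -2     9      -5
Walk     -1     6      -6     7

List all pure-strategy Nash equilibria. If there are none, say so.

none

For each strategy profile, look for a profitable unilateral deviation.
(Concede, Hold): Side A can switch to Hold (-4 → 6). Not NE.
(Concede, Push): Side A can switch to Hold (-9 → -2). Not NE.
(Concede, Walk): Side A can switch to Walk (1 → 9). Not NE.
(Concede, Bluff): Side B can switch to Hold (-8 → -2). Not NE.
(Hold, Hold): Side A can switch to Push (6 → 7). Not NE.
(Hold, Push): Side A can switch to Push (-2 → 7). Not NE.
(Hold, Walk): Side A can switch to Concede (-1 → 1). Not NE.
(Hold, Bluff): Side A can switch to Concede (8 → 9). Not NE.
(Push, Hold): Side A can switch to Walk (7 → 8). Not NE.
(Push, Push): Side B can switch to Walk (-2 → 9). Not NE.
(Push, Walk): Side A can switch to Concede (-5 → 1). Not NE.
(Push, Bluff): Side A can switch to Concede (-9 → 9). Not NE.
(The remaining 4 profiles each have a profitable deviation by the same check.)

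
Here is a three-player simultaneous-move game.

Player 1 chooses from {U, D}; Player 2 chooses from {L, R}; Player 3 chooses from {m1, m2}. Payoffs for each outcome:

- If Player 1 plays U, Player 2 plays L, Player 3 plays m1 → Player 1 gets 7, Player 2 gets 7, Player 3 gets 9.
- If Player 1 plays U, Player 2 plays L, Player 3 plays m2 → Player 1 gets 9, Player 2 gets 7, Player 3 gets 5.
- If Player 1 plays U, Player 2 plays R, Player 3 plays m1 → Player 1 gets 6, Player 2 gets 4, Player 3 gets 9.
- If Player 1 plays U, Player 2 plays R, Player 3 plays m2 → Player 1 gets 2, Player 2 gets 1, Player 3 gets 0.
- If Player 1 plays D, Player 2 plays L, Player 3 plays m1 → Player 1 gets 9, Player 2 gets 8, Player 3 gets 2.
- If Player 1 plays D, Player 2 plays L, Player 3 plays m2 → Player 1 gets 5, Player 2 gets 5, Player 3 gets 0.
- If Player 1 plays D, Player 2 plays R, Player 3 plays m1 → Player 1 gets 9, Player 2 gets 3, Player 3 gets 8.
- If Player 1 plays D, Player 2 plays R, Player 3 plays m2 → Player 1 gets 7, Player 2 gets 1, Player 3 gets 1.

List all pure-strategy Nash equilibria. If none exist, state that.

Check each profile: it is a Nash equilibrium iff no player can strictly gain by switching unilaterally.
(U, L, m1): Player 1 can switch to D (7 → 9). Not NE.
(U, L, m2): Player 3 can switch to m1 (5 → 9). Not NE.
(U, R, m1): Player 1 can switch to D (6 → 9). Not NE.
(U, R, m2): Player 1 can switch to D (2 → 7). Not NE.
(D, L, m1): Player 1 gets 9, best alternative 7; Player 2 gets 8, best alternative 3; Player 3 gets 2, best alternative 0. No profitable deviation — NE.
(D, L, m2): Player 1 can switch to U (5 → 9). Not NE.
(D, R, m1): Player 2 can switch to L (3 → 8). Not NE.
(D, R, m2): Player 2 can switch to L (1 → 5). Not NE.

Pure NE: (D, L, m1)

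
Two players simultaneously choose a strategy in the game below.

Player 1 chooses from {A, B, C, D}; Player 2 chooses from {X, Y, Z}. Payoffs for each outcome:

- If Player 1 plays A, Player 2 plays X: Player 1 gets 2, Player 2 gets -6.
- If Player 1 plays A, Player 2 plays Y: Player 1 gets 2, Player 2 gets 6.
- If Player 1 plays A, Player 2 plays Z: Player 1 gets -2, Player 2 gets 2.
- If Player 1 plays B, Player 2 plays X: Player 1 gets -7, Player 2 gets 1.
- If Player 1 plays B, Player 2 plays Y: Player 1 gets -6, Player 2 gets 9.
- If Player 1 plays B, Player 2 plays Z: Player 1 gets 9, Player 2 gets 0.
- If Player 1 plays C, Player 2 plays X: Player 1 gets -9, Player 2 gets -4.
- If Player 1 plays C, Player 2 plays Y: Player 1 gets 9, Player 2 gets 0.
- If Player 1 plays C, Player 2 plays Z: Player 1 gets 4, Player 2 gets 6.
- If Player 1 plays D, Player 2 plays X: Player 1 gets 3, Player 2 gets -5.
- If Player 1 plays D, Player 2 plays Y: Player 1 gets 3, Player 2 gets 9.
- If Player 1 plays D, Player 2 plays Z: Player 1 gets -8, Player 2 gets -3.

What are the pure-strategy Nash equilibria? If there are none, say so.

Player 1 against X: payoffs 2, -7, -9, 3 → best response D.
Player 1 against Y: payoffs 2, -6, 9, 3 → best response C.
Player 1 against Z: payoffs -2, 9, 4, -8 → best response B.
Player 2 against A: payoffs -6, 6, 2 → best response Y.
Player 2 against B: payoffs 1, 9, 0 → best response Y.
Player 2 against C: payoffs -4, 0, 6 → best response Z.
Player 2 against D: payoffs -5, 9, -3 → best response Y.
No profile is a mutual best response for all players.

No pure-strategy Nash equilibrium.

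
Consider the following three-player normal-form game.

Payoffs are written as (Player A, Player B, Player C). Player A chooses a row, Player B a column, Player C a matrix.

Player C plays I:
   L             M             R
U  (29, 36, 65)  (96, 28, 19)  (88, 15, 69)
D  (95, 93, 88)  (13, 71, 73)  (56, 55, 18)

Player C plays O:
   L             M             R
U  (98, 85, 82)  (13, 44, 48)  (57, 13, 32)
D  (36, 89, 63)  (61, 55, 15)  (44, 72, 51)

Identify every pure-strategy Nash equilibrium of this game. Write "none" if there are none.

The pure Nash equilibria are (U, L, O); (D, L, I).

(U, L, I): Player A can switch to D (29 → 95). Not NE.
(U, L, O): Player A gets 98, best alternative 36; Player B gets 85, best alternative 44; Player C gets 82, best alternative 65. No profitable deviation — NE.
(U, M, I): Player B can switch to L (28 → 36). Not NE.
(U, M, O): Player A can switch to D (13 → 61). Not NE.
(U, R, I): Player B can switch to L (15 → 36). Not NE.
(U, R, O): Player B can switch to L (13 → 85). Not NE.
(D, L, I): Player A gets 95, best alternative 29; Player B gets 93, best alternative 71; Player C gets 88, best alternative 63. No profitable deviation — NE.
(D, L, O): Player A can switch to U (36 → 98). Not NE.
(D, M, I): Player A can switch to U (13 → 96). Not NE.
(D, M, O): Player B can switch to L (55 → 89). Not NE.
(D, R, I): Player A can switch to U (56 → 88). Not NE.
(D, R, O): Player A can switch to U (44 → 57). Not NE.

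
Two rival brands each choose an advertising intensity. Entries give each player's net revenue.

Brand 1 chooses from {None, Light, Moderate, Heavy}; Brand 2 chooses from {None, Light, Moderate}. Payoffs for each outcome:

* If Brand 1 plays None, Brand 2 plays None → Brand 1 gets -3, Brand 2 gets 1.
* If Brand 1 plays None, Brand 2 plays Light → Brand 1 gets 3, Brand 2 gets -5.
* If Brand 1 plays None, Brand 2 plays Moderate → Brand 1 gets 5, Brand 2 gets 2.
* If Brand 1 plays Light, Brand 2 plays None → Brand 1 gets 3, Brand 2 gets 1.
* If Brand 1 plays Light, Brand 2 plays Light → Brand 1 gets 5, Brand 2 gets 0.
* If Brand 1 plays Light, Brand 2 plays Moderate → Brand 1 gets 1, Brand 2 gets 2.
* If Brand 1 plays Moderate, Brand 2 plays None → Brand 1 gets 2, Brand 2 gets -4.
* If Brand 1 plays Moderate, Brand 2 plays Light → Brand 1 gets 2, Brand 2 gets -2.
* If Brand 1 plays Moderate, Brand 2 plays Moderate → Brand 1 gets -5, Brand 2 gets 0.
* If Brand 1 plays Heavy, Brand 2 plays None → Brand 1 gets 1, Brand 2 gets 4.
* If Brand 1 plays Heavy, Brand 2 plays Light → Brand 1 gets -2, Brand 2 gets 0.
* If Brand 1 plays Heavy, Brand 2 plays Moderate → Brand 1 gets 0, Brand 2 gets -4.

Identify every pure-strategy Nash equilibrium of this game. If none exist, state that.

(None, Moderate)

For each player, find the best response to each opponent profile; mutual best responses are the pure NE.
Brand 1 against None: payoffs -3, 3, 2, 1 → best response Light.
Brand 1 against Light: payoffs 3, 5, 2, -2 → best response Light.
Brand 1 against Moderate: payoffs 5, 1, -5, 0 → best response None.
Brand 2 against None: payoffs 1, -5, 2 → best response Moderate.
Brand 2 against Light: payoffs 1, 0, 2 → best response Moderate.
Brand 2 against Moderate: payoffs -4, -2, 0 → best response Moderate.
Brand 2 against Heavy: payoffs 4, 0, -4 → best response None.
Mutual best responses: (None, Moderate).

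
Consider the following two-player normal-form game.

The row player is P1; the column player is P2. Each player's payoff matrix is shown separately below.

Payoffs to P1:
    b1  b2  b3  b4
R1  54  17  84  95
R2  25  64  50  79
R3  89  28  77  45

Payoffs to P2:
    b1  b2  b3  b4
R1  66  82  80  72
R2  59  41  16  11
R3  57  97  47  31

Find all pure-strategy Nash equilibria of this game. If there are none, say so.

P1 against b1: payoffs 54, 25, 89 → best response R3.
P1 against b2: payoffs 17, 64, 28 → best response R2.
P1 against b3: payoffs 84, 50, 77 → best response R1.
P1 against b4: payoffs 95, 79, 45 → best response R1.
P2 against R1: payoffs 66, 82, 80, 72 → best response b2.
P2 against R2: payoffs 59, 41, 16, 11 → best response b1.
P2 against R3: payoffs 57, 97, 47, 31 → best response b2.
No profile is a mutual best response for all players.

none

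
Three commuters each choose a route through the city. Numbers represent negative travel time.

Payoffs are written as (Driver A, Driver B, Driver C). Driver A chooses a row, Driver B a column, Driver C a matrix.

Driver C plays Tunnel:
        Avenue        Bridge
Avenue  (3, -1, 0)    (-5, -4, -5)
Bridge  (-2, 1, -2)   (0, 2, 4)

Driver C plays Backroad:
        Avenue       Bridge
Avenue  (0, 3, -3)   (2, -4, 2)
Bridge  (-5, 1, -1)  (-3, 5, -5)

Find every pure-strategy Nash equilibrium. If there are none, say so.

(Avenue, Avenue, Tunnel): Driver A gets 3, best alternative -2; Driver B gets -1, best alternative -4; Driver C gets 0, best alternative -3. No profitable deviation — NE.
(Avenue, Avenue, Backroad): Driver C can switch to Tunnel (-3 → 0). Not NE.
(Avenue, Bridge, Tunnel): Driver A can switch to Bridge (-5 → 0). Not NE.
(Avenue, Bridge, Backroad): Driver B can switch to Avenue (-4 → 3). Not NE.
(Bridge, Avenue, Tunnel): Driver A can switch to Avenue (-2 → 3). Not NE.
(Bridge, Avenue, Backroad): Driver A can switch to Avenue (-5 → 0). Not NE.
(Bridge, Bridge, Tunnel): Driver A gets 0, best alternative -5; Driver B gets 2, best alternative 1; Driver C gets 4, best alternative -5. No profitable deviation — NE.
(Bridge, Bridge, Backroad): Driver A can switch to Avenue (-3 → 2). Not NE.

(Avenue, Avenue, Tunnel) and (Bridge, Bridge, Tunnel)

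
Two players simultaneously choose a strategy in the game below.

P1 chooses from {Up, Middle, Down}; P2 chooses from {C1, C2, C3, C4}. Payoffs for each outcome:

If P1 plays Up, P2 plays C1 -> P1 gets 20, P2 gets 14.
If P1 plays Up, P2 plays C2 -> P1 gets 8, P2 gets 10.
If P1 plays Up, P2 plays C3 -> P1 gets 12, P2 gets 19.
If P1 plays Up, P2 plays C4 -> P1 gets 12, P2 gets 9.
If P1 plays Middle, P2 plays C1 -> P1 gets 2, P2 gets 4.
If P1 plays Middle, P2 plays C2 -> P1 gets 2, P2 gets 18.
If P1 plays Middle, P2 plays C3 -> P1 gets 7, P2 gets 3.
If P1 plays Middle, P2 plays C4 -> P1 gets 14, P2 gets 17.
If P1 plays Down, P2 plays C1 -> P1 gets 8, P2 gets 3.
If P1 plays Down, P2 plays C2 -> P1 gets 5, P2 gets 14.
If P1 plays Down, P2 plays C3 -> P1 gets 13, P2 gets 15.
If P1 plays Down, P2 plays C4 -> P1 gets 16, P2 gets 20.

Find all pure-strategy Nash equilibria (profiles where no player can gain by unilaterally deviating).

Pure NE: (Down, C4)

P1 against C1: payoffs 20, 2, 8 → best response Up.
P1 against C2: payoffs 8, 2, 5 → best response Up.
P1 against C3: payoffs 12, 7, 13 → best response Down.
P1 against C4: payoffs 12, 14, 16 → best response Down.
P2 against Up: payoffs 14, 10, 19, 9 → best response C3.
P2 against Middle: payoffs 4, 18, 3, 17 → best response C2.
P2 against Down: payoffs 3, 14, 15, 20 → best response C4.
Mutual best responses: (Down, C4).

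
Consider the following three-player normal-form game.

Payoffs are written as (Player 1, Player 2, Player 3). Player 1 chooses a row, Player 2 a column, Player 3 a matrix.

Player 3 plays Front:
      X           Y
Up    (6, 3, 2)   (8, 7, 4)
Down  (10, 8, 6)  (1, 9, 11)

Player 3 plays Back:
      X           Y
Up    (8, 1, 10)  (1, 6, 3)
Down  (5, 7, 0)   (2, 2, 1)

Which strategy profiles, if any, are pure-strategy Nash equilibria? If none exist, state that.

(Up, Y, Front)

Mark each player's best response to every combination of opponents' strategies; a profile where every player is best-responding is a pure Nash equilibrium.
Player 1 against (X, Front): payoffs 6, 10 → best response Down.
Player 1 against (X, Back): payoffs 8, 5 → best response Up.
Player 1 against (Y, Front): payoffs 8, 1 → best response Up.
Player 1 against (Y, Back): payoffs 1, 2 → best response Down.
Player 2 against (Up, Front): payoffs 3, 7 → best response Y.
Player 2 against (Up, Back): payoffs 1, 6 → best response Y.
Player 2 against (Down, Front): payoffs 8, 9 → best response Y.
Player 2 against (Down, Back): payoffs 7, 2 → best response X.
Player 3 against (Up, X): payoffs 2, 10 → best response Back.
Player 3 against (Up, Y): payoffs 4, 3 → best response Front.
Player 3 against (Down, X): payoffs 6, 0 → best response Front.
Player 3 against (Down, Y): payoffs 11, 1 → best response Front.
Mutual best responses: (Up, Y, Front).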